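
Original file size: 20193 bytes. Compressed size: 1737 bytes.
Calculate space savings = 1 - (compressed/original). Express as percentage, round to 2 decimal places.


ratio = compressed/original = 1737/20193 = 0.08602
savings = 1 - ratio = 1 - 0.08602 = 0.91398
as a percentage: 0.91398 * 100 = 91.4%

Space savings = 1 - 1737/20193 = 91.4%


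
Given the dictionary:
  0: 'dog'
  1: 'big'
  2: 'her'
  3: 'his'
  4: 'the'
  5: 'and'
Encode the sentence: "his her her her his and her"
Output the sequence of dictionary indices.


Look up each word in the dictionary:
  'his' -> 3
  'her' -> 2
  'her' -> 2
  'her' -> 2
  'his' -> 3
  'and' -> 5
  'her' -> 2

Encoded: [3, 2, 2, 2, 3, 5, 2]


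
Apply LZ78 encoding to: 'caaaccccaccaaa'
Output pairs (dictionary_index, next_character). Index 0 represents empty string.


LZ78 encoding steps:
Dictionary: {0: ''}
Step 1: w='' (idx 0), next='c' -> output (0, 'c'), add 'c' as idx 1
Step 2: w='' (idx 0), next='a' -> output (0, 'a'), add 'a' as idx 2
Step 3: w='a' (idx 2), next='a' -> output (2, 'a'), add 'aa' as idx 3
Step 4: w='c' (idx 1), next='c' -> output (1, 'c'), add 'cc' as idx 4
Step 5: w='cc' (idx 4), next='a' -> output (4, 'a'), add 'cca' as idx 5
Step 6: w='cca' (idx 5), next='a' -> output (5, 'a'), add 'ccaa' as idx 6
Step 7: w='a' (idx 2), end of input -> output (2, '')


Encoded: [(0, 'c'), (0, 'a'), (2, 'a'), (1, 'c'), (4, 'a'), (5, 'a'), (2, '')]


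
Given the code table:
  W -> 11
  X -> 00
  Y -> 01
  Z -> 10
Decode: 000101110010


Decoding:
00 -> X
01 -> Y
01 -> Y
11 -> W
00 -> X
10 -> Z


Result: XYYWXZ


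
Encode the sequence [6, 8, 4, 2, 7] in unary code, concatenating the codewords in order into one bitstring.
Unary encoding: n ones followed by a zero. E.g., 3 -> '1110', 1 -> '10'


Encode each number as n ones followed by a terminating 0:
  6 -> 1111110 (7 bits)
  8 -> 111111110 (9 bits)
  4 -> 11110 (5 bits)
  2 -> 110 (3 bits)
  7 -> 11111110 (8 bits)
Total length = 7 + 9 + 5 + 3 + 8 = 32 bits.

Unary([6, 8, 4, 2, 7]) = 11111101111111101111011011111110 (32 bits)


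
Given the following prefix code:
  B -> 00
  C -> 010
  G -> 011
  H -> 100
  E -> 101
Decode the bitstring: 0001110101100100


Decoding step by step:
Bits 00 -> B
Bits 011 -> G
Bits 101 -> E
Bits 011 -> G
Bits 00 -> B
Bits 100 -> H


Decoded message: BGEGBH


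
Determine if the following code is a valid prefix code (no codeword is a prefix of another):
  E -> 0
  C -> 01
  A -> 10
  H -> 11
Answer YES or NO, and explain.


Checking each pair (does one codeword prefix another?):
  E='0' vs C='01': prefix -- VIOLATION

NO -- this is NOT a valid prefix code. E (0) is a prefix of C (01).


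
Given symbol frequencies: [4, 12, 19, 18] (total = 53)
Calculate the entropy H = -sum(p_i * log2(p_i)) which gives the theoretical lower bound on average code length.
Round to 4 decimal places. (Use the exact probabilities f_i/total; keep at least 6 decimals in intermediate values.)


Per-symbol terms -p_i * log2(p_i) with p_i = f_i/53:
  p = 4/53 = 0.075472: log2(p) = -3.727920, -p*log2(p) = 0.281352
  p = 12/53 = 0.226415: log2(p) = -2.142958, -p*log2(p) = 0.485198
  p = 19/53 = 0.358491: log2(p) = -1.479993, -p*log2(p) = 0.530564
  p = 18/53 = 0.339623: log2(p) = -1.557995, -p*log2(p) = 0.529131
H = 0.281352 + 0.485198 + 0.530564 + 0.529131 = 1.826245

H = 1.8262 bits/symbol


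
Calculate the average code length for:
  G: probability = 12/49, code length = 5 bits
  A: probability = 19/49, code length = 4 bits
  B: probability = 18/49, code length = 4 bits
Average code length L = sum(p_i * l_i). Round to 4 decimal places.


Weighted contributions p_i * l_i:
  G: (12/49) * 5 = 60/49
  A: (19/49) * 4 = 76/49
  B: (18/49) * 4 = 72/49
Sum = (60 + 76 + 72)/49 = 208/49

L = 208/49 = 4.2449 bits/symbol


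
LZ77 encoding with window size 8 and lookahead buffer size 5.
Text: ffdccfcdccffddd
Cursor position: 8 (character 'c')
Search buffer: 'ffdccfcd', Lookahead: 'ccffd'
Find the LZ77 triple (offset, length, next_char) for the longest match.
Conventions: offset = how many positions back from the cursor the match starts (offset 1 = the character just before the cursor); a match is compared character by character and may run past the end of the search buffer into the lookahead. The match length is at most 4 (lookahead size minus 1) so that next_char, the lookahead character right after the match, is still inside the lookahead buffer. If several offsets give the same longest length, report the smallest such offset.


Try each offset into the search buffer:
  offset=1 (pos 7, char 'd'): match length 0
  offset=2 (pos 6, char 'c'): match length 1
  offset=3 (pos 5, char 'f'): match length 0
  offset=4 (pos 4, char 'c'): match length 1
  offset=5 (pos 3, char 'c'): match length 3
  offset=6 (pos 2, char 'd'): match length 0
  offset=7 (pos 1, char 'f'): match length 0
  offset=8 (pos 0, char 'f'): match length 0
Longest match has length 3 at offset 5.
next_char = character at position 8 + 3 = 11 -> 'f'

Best match: offset=5, length=3 (matching 'ccf' starting at position 3)
LZ77 triple: (5, 3, 'f')


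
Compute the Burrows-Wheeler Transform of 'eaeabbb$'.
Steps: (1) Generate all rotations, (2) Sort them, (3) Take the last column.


Rotations (sorted):
  0: $eaeabbb -> last char: b
  1: abbb$eae -> last char: e
  2: aeabbb$e -> last char: e
  3: b$eaeabb -> last char: b
  4: bb$eaeab -> last char: b
  5: bbb$eaea -> last char: a
  6: eabbb$ea -> last char: a
  7: eaeabbb$ -> last char: $


BWT = beebbaa$


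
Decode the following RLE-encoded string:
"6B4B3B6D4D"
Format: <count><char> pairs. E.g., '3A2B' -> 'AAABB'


Expanding each <count><char> pair:
  6B -> 'BBBBBB'
  4B -> 'BBBB'
  3B -> 'BBB'
  6D -> 'DDDDDD'
  4D -> 'DDDD'

Decoded = BBBBBBBBBBBBBDDDDDDDDDD


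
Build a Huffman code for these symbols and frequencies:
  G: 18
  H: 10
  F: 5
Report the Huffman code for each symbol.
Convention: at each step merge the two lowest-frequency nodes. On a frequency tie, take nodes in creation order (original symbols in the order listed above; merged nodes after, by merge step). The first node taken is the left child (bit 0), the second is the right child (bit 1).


Huffman tree construction:
Step 1: Merge F(5) + H(10) = 15
Step 2: Merge (F+H)(15) + G(18) = 33
Read each symbol's code off the tree from the root (left child = 0, right child = 1).

Codes:
  G: 1 (length 1)
  H: 01 (length 2)
  F: 00 (length 2)
Average code length: 48/33 = 1.4545 bits/symbol


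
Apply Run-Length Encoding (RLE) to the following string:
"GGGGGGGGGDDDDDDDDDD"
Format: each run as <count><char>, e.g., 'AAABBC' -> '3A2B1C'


Scanning runs left to right:
  i=0: run of 'G' x 9 -> '9G'
  i=9: run of 'D' x 10 -> '10D'

RLE = 9G10D


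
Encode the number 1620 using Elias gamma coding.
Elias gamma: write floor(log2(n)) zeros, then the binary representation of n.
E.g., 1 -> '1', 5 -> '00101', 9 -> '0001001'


num_bits = floor(log2(1620)) + 1 = 11
leading_zeros = num_bits - 1 = 10
binary(1620) = 11001010100

Elias gamma(1620) = '0000000000' + '11001010100' = 000000000011001010100 (21 bits)


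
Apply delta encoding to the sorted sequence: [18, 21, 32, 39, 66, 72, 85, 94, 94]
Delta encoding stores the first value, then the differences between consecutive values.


First value: 18
Deltas:
  21 - 18 = 3
  32 - 21 = 11
  39 - 32 = 7
  66 - 39 = 27
  72 - 66 = 6
  85 - 72 = 13
  94 - 85 = 9
  94 - 94 = 0


Delta encoded: [18, 3, 11, 7, 27, 6, 13, 9, 0]


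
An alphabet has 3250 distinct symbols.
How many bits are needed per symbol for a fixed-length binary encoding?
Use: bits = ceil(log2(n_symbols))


log2(3250) = 11.6662
Bracket: 2^11 = 2048 < 3250 <= 2^12 = 4096
So ceil(log2(3250)) = 12

bits = ceil(log2(3250)) = ceil(11.6662) = 12 bits


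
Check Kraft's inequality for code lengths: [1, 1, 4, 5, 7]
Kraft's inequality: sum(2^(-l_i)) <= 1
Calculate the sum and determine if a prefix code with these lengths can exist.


Sum = 2^(-1) + 2^(-1) + 2^(-4) + 2^(-5) + 2^(-7)
    = 0.5 + 0.5 + 0.0625 + 0.03125 + 0.0078125
    = 141/128 = 1.1015625
Since 1.1015625 > 1, Kraft's inequality is NOT satisfied.
A prefix code with these lengths CANNOT exist.

Kraft sum = 1.1015625. Not satisfied.


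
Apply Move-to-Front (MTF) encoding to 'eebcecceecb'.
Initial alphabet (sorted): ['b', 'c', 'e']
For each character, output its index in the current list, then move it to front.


MTF encoding:
'e': index 2 in ['b', 'c', 'e'] -> ['e', 'b', 'c']
'e': index 0 in ['e', 'b', 'c'] -> ['e', 'b', 'c']
'b': index 1 in ['e', 'b', 'c'] -> ['b', 'e', 'c']
'c': index 2 in ['b', 'e', 'c'] -> ['c', 'b', 'e']
'e': index 2 in ['c', 'b', 'e'] -> ['e', 'c', 'b']
'c': index 1 in ['e', 'c', 'b'] -> ['c', 'e', 'b']
'c': index 0 in ['c', 'e', 'b'] -> ['c', 'e', 'b']
'e': index 1 in ['c', 'e', 'b'] -> ['e', 'c', 'b']
'e': index 0 in ['e', 'c', 'b'] -> ['e', 'c', 'b']
'c': index 1 in ['e', 'c', 'b'] -> ['c', 'e', 'b']
'b': index 2 in ['c', 'e', 'b'] -> ['b', 'c', 'e']


Output: [2, 0, 1, 2, 2, 1, 0, 1, 0, 1, 2]


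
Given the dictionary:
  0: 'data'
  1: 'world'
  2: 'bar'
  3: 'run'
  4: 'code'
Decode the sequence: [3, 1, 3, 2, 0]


Look up each index in the dictionary:
  3 -> 'run'
  1 -> 'world'
  3 -> 'run'
  2 -> 'bar'
  0 -> 'data'

Decoded: "run world run bar data"


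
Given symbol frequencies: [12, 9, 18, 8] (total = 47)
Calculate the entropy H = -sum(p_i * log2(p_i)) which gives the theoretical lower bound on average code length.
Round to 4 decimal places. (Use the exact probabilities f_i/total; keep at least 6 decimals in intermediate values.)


Per-symbol terms -p_i * log2(p_i) with p_i = f_i/47:
  p = 12/47 = 0.255319: log2(p) = -1.969626, -p*log2(p) = 0.502883
  p = 9/47 = 0.191489: log2(p) = -2.384664, -p*log2(p) = 0.456638
  p = 18/47 = 0.382979: log2(p) = -1.384664, -p*log2(p) = 0.530297
  p = 8/47 = 0.170213: log2(p) = -2.554589, -p*log2(p) = 0.434824
H = 0.502883 + 0.456638 + 0.530297 + 0.434824 = 1.924642

H = 1.9246 bits/symbol


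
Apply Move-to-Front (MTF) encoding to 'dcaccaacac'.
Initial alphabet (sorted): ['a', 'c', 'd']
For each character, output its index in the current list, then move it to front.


MTF encoding:
'd': index 2 in ['a', 'c', 'd'] -> ['d', 'a', 'c']
'c': index 2 in ['d', 'a', 'c'] -> ['c', 'd', 'a']
'a': index 2 in ['c', 'd', 'a'] -> ['a', 'c', 'd']
'c': index 1 in ['a', 'c', 'd'] -> ['c', 'a', 'd']
'c': index 0 in ['c', 'a', 'd'] -> ['c', 'a', 'd']
'a': index 1 in ['c', 'a', 'd'] -> ['a', 'c', 'd']
'a': index 0 in ['a', 'c', 'd'] -> ['a', 'c', 'd']
'c': index 1 in ['a', 'c', 'd'] -> ['c', 'a', 'd']
'a': index 1 in ['c', 'a', 'd'] -> ['a', 'c', 'd']
'c': index 1 in ['a', 'c', 'd'] -> ['c', 'a', 'd']


Output: [2, 2, 2, 1, 0, 1, 0, 1, 1, 1]


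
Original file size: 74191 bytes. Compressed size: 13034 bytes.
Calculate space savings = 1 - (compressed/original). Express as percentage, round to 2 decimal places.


ratio = compressed/original = 13034/74191 = 0.175682
savings = 1 - ratio = 1 - 0.175682 = 0.824318
as a percentage: 0.824318 * 100 = 82.43%

Space savings = 1 - 13034/74191 = 82.43%


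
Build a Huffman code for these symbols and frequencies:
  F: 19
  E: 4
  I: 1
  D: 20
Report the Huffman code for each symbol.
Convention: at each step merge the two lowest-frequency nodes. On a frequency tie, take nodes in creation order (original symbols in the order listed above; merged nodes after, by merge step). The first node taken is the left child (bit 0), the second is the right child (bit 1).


Huffman tree construction:
Step 1: Merge I(1) + E(4) = 5
Step 2: Merge (I+E)(5) + F(19) = 24
Step 3: Merge D(20) + ((I+E)+F)(24) = 44
Read each symbol's code off the tree from the root (left child = 0, right child = 1).

Codes:
  F: 11 (length 2)
  E: 101 (length 3)
  I: 100 (length 3)
  D: 0 (length 1)
Average code length: 73/44 = 1.6591 bits/symbol


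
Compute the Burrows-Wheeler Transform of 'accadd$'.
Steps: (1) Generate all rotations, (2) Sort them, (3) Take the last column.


Rotations (sorted):
  0: $accadd -> last char: d
  1: accadd$ -> last char: $
  2: add$acc -> last char: c
  3: cadd$ac -> last char: c
  4: ccadd$a -> last char: a
  5: d$accad -> last char: d
  6: dd$acca -> last char: a


BWT = d$ccada


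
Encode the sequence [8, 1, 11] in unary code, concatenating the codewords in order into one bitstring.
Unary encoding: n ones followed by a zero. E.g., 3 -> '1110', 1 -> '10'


Encode each number as n ones followed by a terminating 0:
  8 -> 111111110 (9 bits)
  1 -> 10 (2 bits)
  11 -> 111111111110 (12 bits)
Total length = 9 + 2 + 12 = 23 bits.

Unary([8, 1, 11]) = 11111111010111111111110 (23 bits)


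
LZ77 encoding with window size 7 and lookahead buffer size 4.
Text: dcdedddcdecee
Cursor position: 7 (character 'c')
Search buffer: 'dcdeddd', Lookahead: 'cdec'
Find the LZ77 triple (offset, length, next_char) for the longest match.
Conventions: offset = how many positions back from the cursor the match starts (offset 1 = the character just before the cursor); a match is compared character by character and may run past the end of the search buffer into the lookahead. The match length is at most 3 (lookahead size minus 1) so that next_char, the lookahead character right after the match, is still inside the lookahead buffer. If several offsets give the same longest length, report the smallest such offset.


Try each offset into the search buffer:
  offset=1 (pos 6, char 'd'): match length 0
  offset=2 (pos 5, char 'd'): match length 0
  offset=3 (pos 4, char 'd'): match length 0
  offset=4 (pos 3, char 'e'): match length 0
  offset=5 (pos 2, char 'd'): match length 0
  offset=6 (pos 1, char 'c'): match length 3
  offset=7 (pos 0, char 'd'): match length 0
Longest match has length 3 at offset 6.
next_char = character at position 7 + 3 = 10 -> 'c'

Best match: offset=6, length=3 (matching 'cde' starting at position 1)
LZ77 triple: (6, 3, 'c')


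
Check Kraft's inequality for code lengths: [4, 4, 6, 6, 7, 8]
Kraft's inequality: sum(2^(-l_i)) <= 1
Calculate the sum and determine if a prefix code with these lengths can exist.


Sum = 2^(-4) + 2^(-4) + 2^(-6) + 2^(-6) + 2^(-7) + 2^(-8)
    = 0.0625 + 0.0625 + 0.015625 + 0.015625 + 0.0078125 + 0.00390625
    = 43/256 = 0.16796875
Since 0.16796875 <= 1, Kraft's inequality IS satisfied.
A prefix code with these lengths CAN exist.

Kraft sum = 0.16796875. Satisfied.


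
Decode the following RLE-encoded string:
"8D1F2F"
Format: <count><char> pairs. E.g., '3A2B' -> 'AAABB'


Expanding each <count><char> pair:
  8D -> 'DDDDDDDD'
  1F -> 'F'
  2F -> 'FF'

Decoded = DDDDDDDDFFF


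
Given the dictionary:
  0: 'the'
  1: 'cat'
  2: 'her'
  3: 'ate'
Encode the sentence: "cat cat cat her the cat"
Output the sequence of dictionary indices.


Look up each word in the dictionary:
  'cat' -> 1
  'cat' -> 1
  'cat' -> 1
  'her' -> 2
  'the' -> 0
  'cat' -> 1

Encoded: [1, 1, 1, 2, 0, 1]


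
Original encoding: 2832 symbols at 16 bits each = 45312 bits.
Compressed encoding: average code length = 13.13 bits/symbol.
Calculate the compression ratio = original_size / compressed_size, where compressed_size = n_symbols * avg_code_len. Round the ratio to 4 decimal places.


original_size = n_symbols * orig_bits = 2832 * 16 = 45312 bits
compressed_size = n_symbols * avg_code_len = 2832 * 13.13 = 37184.16 bits
ratio = original_size / compressed_size = 45312 / 37184.16 = 1.2186

Compression ratio = 1.2186


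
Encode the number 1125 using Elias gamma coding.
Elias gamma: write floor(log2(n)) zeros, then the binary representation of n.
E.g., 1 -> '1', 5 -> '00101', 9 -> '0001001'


num_bits = floor(log2(1125)) + 1 = 11
leading_zeros = num_bits - 1 = 10
binary(1125) = 10001100101

Elias gamma(1125) = '0000000000' + '10001100101' = 000000000010001100101 (21 bits)


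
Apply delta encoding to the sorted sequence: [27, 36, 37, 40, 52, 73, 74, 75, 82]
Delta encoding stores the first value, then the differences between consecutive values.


First value: 27
Deltas:
  36 - 27 = 9
  37 - 36 = 1
  40 - 37 = 3
  52 - 40 = 12
  73 - 52 = 21
  74 - 73 = 1
  75 - 74 = 1
  82 - 75 = 7


Delta encoded: [27, 9, 1, 3, 12, 21, 1, 1, 7]


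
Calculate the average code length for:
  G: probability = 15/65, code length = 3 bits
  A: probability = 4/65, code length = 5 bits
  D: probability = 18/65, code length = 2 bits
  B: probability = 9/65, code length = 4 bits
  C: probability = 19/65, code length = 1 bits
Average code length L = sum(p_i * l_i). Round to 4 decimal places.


Weighted contributions p_i * l_i:
  G: (15/65) * 3 = 45/65
  A: (4/65) * 5 = 20/65
  D: (18/65) * 2 = 36/65
  B: (9/65) * 4 = 36/65
  C: (19/65) * 1 = 19/65
Sum = (45 + 20 + 36 + 36 + 19)/65 = 156/65

L = 156/65 = 2.4000 bits/symbol


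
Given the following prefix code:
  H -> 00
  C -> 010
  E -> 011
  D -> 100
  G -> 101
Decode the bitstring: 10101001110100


Decoding step by step:
Bits 101 -> G
Bits 010 -> C
Bits 011 -> E
Bits 101 -> G
Bits 00 -> H


Decoded message: GCEGH


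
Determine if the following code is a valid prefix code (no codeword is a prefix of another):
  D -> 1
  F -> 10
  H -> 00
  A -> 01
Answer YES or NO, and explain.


Checking each pair (does one codeword prefix another?):
  D='1' vs F='10': prefix -- VIOLATION

NO -- this is NOT a valid prefix code. D (1) is a prefix of F (10).


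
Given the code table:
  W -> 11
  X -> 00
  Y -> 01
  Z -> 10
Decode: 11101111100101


Decoding:
11 -> W
10 -> Z
11 -> W
11 -> W
10 -> Z
01 -> Y
01 -> Y


Result: WZWWZYY


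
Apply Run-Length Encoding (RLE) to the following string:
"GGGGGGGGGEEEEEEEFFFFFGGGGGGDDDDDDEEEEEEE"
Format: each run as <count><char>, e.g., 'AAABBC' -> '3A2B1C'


Scanning runs left to right:
  i=0: run of 'G' x 9 -> '9G'
  i=9: run of 'E' x 7 -> '7E'
  i=16: run of 'F' x 5 -> '5F'
  i=21: run of 'G' x 6 -> '6G'
  i=27: run of 'D' x 6 -> '6D'
  i=33: run of 'E' x 7 -> '7E'

RLE = 9G7E5F6G6D7E


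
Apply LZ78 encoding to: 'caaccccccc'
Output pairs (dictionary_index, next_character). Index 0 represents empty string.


LZ78 encoding steps:
Dictionary: {0: ''}
Step 1: w='' (idx 0), next='c' -> output (0, 'c'), add 'c' as idx 1
Step 2: w='' (idx 0), next='a' -> output (0, 'a'), add 'a' as idx 2
Step 3: w='a' (idx 2), next='c' -> output (2, 'c'), add 'ac' as idx 3
Step 4: w='c' (idx 1), next='c' -> output (1, 'c'), add 'cc' as idx 4
Step 5: w='cc' (idx 4), next='c' -> output (4, 'c'), add 'ccc' as idx 5
Step 6: w='c' (idx 1), end of input -> output (1, '')


Encoded: [(0, 'c'), (0, 'a'), (2, 'c'), (1, 'c'), (4, 'c'), (1, '')]


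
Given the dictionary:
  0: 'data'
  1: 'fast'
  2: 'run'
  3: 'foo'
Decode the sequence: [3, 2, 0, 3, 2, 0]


Look up each index in the dictionary:
  3 -> 'foo'
  2 -> 'run'
  0 -> 'data'
  3 -> 'foo'
  2 -> 'run'
  0 -> 'data'

Decoded: "foo run data foo run data"


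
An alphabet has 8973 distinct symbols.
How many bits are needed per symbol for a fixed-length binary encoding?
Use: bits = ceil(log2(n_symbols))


log2(8973) = 13.1314
Bracket: 2^13 = 8192 < 8973 <= 2^14 = 16384
So ceil(log2(8973)) = 14

bits = ceil(log2(8973)) = ceil(13.1314) = 14 bits


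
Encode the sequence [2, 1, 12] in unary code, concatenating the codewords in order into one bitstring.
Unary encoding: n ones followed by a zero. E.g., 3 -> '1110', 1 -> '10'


Encode each number as n ones followed by a terminating 0:
  2 -> 110 (3 bits)
  1 -> 10 (2 bits)
  12 -> 1111111111110 (13 bits)
Total length = 3 + 2 + 13 = 18 bits.

Unary([2, 1, 12]) = 110101111111111110 (18 bits)


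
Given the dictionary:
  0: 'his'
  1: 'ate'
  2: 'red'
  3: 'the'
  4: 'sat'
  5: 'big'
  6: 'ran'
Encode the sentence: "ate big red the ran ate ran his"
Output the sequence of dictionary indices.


Look up each word in the dictionary:
  'ate' -> 1
  'big' -> 5
  'red' -> 2
  'the' -> 3
  'ran' -> 6
  'ate' -> 1
  'ran' -> 6
  'his' -> 0

Encoded: [1, 5, 2, 3, 6, 1, 6, 0]


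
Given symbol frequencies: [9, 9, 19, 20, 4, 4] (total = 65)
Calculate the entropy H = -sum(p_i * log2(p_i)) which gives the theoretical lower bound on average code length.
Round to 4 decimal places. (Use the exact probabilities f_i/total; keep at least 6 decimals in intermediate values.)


Per-symbol terms -p_i * log2(p_i) with p_i = f_i/65:
  p = 9/65 = 0.138462: log2(p) = -2.852443, -p*log2(p) = 0.394954
  p = 9/65 = 0.138462: log2(p) = -2.852443, -p*log2(p) = 0.394954
  p = 19/65 = 0.292308: log2(p) = -1.774440, -p*log2(p) = 0.518683
  p = 20/65 = 0.307692: log2(p) = -1.700440, -p*log2(p) = 0.523212
  p = 4/65 = 0.061538: log2(p) = -4.022368, -p*log2(p) = 0.247530
  p = 4/65 = 0.061538: log2(p) = -4.022368, -p*log2(p) = 0.247530
H = 0.394954 + 0.394954 + 0.518683 + 0.523212 + 0.247530 + 0.247530 = 2.326863

H = 2.3269 bits/symbol


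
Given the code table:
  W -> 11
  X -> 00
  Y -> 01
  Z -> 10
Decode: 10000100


Decoding:
10 -> Z
00 -> X
01 -> Y
00 -> X


Result: ZXYX


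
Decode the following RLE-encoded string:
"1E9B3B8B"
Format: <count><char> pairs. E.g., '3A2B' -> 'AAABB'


Expanding each <count><char> pair:
  1E -> 'E'
  9B -> 'BBBBBBBBB'
  3B -> 'BBB'
  8B -> 'BBBBBBBB'

Decoded = EBBBBBBBBBBBBBBBBBBBB


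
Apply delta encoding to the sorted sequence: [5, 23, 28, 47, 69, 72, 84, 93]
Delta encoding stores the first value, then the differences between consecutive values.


First value: 5
Deltas:
  23 - 5 = 18
  28 - 23 = 5
  47 - 28 = 19
  69 - 47 = 22
  72 - 69 = 3
  84 - 72 = 12
  93 - 84 = 9


Delta encoded: [5, 18, 5, 19, 22, 3, 12, 9]


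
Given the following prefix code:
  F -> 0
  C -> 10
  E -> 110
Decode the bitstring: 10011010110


Decoding step by step:
Bits 10 -> C
Bits 0 -> F
Bits 110 -> E
Bits 10 -> C
Bits 110 -> E


Decoded message: CFECE


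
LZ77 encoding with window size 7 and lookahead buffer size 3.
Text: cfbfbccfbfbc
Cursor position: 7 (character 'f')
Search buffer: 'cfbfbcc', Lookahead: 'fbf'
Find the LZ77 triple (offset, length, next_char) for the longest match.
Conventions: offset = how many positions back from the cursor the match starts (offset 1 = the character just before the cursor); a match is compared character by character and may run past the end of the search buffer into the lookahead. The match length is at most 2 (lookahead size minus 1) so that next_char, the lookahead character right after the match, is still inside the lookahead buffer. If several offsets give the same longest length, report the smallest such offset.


Try each offset into the search buffer:
  offset=1 (pos 6, char 'c'): match length 0
  offset=2 (pos 5, char 'c'): match length 0
  offset=3 (pos 4, char 'b'): match length 0
  offset=4 (pos 3, char 'f'): match length 2
  offset=5 (pos 2, char 'b'): match length 0
  offset=6 (pos 1, char 'f'): match length 2
  offset=7 (pos 0, char 'c'): match length 0
Longest match has length 2, found at offsets 4, 6; take the smallest, offset 4.
next_char = character at position 7 + 2 = 9 -> 'f'

Best match: offset=4, length=2 (matching 'fb' starting at position 3)
LZ77 triple: (4, 2, 'f')


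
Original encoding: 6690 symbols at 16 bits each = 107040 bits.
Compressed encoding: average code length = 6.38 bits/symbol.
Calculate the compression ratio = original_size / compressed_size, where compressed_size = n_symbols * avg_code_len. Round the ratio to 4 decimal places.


original_size = n_symbols * orig_bits = 6690 * 16 = 107040 bits
compressed_size = n_symbols * avg_code_len = 6690 * 6.38 = 42682.2 bits
ratio = original_size / compressed_size = 107040 / 42682.2 = 2.5078

Compression ratio = 2.5078


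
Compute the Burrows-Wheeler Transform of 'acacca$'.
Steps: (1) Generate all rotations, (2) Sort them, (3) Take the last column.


Rotations (sorted):
  0: $acacca -> last char: a
  1: a$acacc -> last char: c
  2: acacca$ -> last char: $
  3: acca$ac -> last char: c
  4: ca$acac -> last char: c
  5: cacca$a -> last char: a
  6: cca$aca -> last char: a


BWT = ac$ccaa


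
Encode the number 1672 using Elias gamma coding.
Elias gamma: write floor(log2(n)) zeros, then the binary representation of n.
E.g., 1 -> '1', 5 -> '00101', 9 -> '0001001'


num_bits = floor(log2(1672)) + 1 = 11
leading_zeros = num_bits - 1 = 10
binary(1672) = 11010001000

Elias gamma(1672) = '0000000000' + '11010001000' = 000000000011010001000 (21 bits)


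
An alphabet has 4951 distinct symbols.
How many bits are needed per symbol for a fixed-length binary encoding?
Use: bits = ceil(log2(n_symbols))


log2(4951) = 12.2735
Bracket: 2^12 = 4096 < 4951 <= 2^13 = 8192
So ceil(log2(4951)) = 13

bits = ceil(log2(4951)) = ceil(12.2735) = 13 bits


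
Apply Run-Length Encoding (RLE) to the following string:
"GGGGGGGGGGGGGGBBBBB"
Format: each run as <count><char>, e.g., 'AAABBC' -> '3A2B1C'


Scanning runs left to right:
  i=0: run of 'G' x 14 -> '14G'
  i=14: run of 'B' x 5 -> '5B'

RLE = 14G5B


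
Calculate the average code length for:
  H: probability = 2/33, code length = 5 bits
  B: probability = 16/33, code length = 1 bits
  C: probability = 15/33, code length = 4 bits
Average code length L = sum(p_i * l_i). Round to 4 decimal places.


Weighted contributions p_i * l_i:
  H: (2/33) * 5 = 10/33
  B: (16/33) * 1 = 16/33
  C: (15/33) * 4 = 60/33
Sum = (10 + 16 + 60)/33 = 86/33

L = 86/33 = 2.6061 bits/symbol


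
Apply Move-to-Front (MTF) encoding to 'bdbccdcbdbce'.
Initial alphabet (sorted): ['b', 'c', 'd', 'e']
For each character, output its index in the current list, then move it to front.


MTF encoding:
'b': index 0 in ['b', 'c', 'd', 'e'] -> ['b', 'c', 'd', 'e']
'd': index 2 in ['b', 'c', 'd', 'e'] -> ['d', 'b', 'c', 'e']
'b': index 1 in ['d', 'b', 'c', 'e'] -> ['b', 'd', 'c', 'e']
'c': index 2 in ['b', 'd', 'c', 'e'] -> ['c', 'b', 'd', 'e']
'c': index 0 in ['c', 'b', 'd', 'e'] -> ['c', 'b', 'd', 'e']
'd': index 2 in ['c', 'b', 'd', 'e'] -> ['d', 'c', 'b', 'e']
'c': index 1 in ['d', 'c', 'b', 'e'] -> ['c', 'd', 'b', 'e']
'b': index 2 in ['c', 'd', 'b', 'e'] -> ['b', 'c', 'd', 'e']
'd': index 2 in ['b', 'c', 'd', 'e'] -> ['d', 'b', 'c', 'e']
'b': index 1 in ['d', 'b', 'c', 'e'] -> ['b', 'd', 'c', 'e']
'c': index 2 in ['b', 'd', 'c', 'e'] -> ['c', 'b', 'd', 'e']
'e': index 3 in ['c', 'b', 'd', 'e'] -> ['e', 'c', 'b', 'd']


Output: [0, 2, 1, 2, 0, 2, 1, 2, 2, 1, 2, 3]


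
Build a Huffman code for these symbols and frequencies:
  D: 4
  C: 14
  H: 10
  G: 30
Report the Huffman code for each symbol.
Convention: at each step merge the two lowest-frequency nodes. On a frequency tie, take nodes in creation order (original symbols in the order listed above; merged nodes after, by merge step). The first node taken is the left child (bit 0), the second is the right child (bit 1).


Huffman tree construction:
Step 1: Merge D(4) + H(10) = 14
Step 2: Merge C(14) + (D+H)(14) = 28
Step 3: Merge (C+(D+H))(28) + G(30) = 58
Read each symbol's code off the tree from the root (left child = 0, right child = 1).

Codes:
  D: 010 (length 3)
  C: 00 (length 2)
  H: 011 (length 3)
  G: 1 (length 1)
Average code length: 100/58 = 1.7241 bits/symbol


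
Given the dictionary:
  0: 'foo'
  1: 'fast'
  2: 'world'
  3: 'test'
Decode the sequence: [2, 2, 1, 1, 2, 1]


Look up each index in the dictionary:
  2 -> 'world'
  2 -> 'world'
  1 -> 'fast'
  1 -> 'fast'
  2 -> 'world'
  1 -> 'fast'

Decoded: "world world fast fast world fast"


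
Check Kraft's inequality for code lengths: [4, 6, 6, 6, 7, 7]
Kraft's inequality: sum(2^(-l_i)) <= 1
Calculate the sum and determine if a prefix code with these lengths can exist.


Sum = 2^(-4) + 2^(-6) + 2^(-6) + 2^(-6) + 2^(-7) + 2^(-7)
    = 0.0625 + 0.015625 + 0.015625 + 0.015625 + 0.0078125 + 0.0078125
    = 16/128 = 0.125
Since 0.125 <= 1, Kraft's inequality IS satisfied.
A prefix code with these lengths CAN exist.

Kraft sum = 0.125. Satisfied.


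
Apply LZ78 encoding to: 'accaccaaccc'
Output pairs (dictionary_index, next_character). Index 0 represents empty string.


LZ78 encoding steps:
Dictionary: {0: ''}
Step 1: w='' (idx 0), next='a' -> output (0, 'a'), add 'a' as idx 1
Step 2: w='' (idx 0), next='c' -> output (0, 'c'), add 'c' as idx 2
Step 3: w='c' (idx 2), next='a' -> output (2, 'a'), add 'ca' as idx 3
Step 4: w='c' (idx 2), next='c' -> output (2, 'c'), add 'cc' as idx 4
Step 5: w='a' (idx 1), next='a' -> output (1, 'a'), add 'aa' as idx 5
Step 6: w='cc' (idx 4), next='c' -> output (4, 'c'), add 'ccc' as idx 6


Encoded: [(0, 'a'), (0, 'c'), (2, 'a'), (2, 'c'), (1, 'a'), (4, 'c')]


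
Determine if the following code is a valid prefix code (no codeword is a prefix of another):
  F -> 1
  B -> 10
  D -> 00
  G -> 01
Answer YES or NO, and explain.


Checking each pair (does one codeword prefix another?):
  F='1' vs B='10': prefix -- VIOLATION

NO -- this is NOT a valid prefix code. F (1) is a prefix of B (10).


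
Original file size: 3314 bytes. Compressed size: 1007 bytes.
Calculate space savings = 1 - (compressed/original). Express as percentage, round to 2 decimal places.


ratio = compressed/original = 1007/3314 = 0.303862
savings = 1 - ratio = 1 - 0.303862 = 0.696138
as a percentage: 0.696138 * 100 = 69.61%

Space savings = 1 - 1007/3314 = 69.61%


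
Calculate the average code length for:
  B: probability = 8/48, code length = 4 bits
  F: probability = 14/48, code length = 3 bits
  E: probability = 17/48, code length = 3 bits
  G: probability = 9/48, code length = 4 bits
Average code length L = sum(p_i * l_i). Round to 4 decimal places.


Weighted contributions p_i * l_i:
  B: (8/48) * 4 = 32/48
  F: (14/48) * 3 = 42/48
  E: (17/48) * 3 = 51/48
  G: (9/48) * 4 = 36/48
Sum = (32 + 42 + 51 + 36)/48 = 161/48

L = 161/48 = 3.3542 bits/symbol


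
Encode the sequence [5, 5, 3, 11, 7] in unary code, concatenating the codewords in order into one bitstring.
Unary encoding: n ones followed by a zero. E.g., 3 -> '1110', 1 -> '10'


Encode each number as n ones followed by a terminating 0:
  5 -> 111110 (6 bits)
  5 -> 111110 (6 bits)
  3 -> 1110 (4 bits)
  11 -> 111111111110 (12 bits)
  7 -> 11111110 (8 bits)
Total length = 6 + 6 + 4 + 12 + 8 = 36 bits.

Unary([5, 5, 3, 11, 7]) = 111110111110111011111111111011111110 (36 bits)


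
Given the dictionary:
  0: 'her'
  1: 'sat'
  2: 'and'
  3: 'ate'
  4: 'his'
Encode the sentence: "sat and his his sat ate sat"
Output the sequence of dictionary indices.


Look up each word in the dictionary:
  'sat' -> 1
  'and' -> 2
  'his' -> 4
  'his' -> 4
  'sat' -> 1
  'ate' -> 3
  'sat' -> 1

Encoded: [1, 2, 4, 4, 1, 3, 1]


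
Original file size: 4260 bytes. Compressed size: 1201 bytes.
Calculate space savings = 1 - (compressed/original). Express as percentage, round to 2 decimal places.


ratio = compressed/original = 1201/4260 = 0.281925
savings = 1 - ratio = 1 - 0.281925 = 0.718075
as a percentage: 0.718075 * 100 = 71.81%

Space savings = 1 - 1201/4260 = 71.81%


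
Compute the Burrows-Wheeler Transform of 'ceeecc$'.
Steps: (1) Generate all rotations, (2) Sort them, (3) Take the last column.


Rotations (sorted):
  0: $ceeecc -> last char: c
  1: c$ceeec -> last char: c
  2: cc$ceee -> last char: e
  3: ceeecc$ -> last char: $
  4: ecc$cee -> last char: e
  5: eecc$ce -> last char: e
  6: eeecc$c -> last char: c


BWT = cce$eec


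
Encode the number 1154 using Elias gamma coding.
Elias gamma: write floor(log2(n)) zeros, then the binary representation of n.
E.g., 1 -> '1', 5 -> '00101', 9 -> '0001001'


num_bits = floor(log2(1154)) + 1 = 11
leading_zeros = num_bits - 1 = 10
binary(1154) = 10010000010

Elias gamma(1154) = '0000000000' + '10010000010' = 000000000010010000010 (21 bits)


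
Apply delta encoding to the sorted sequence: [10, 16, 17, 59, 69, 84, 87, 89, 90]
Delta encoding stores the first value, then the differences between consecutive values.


First value: 10
Deltas:
  16 - 10 = 6
  17 - 16 = 1
  59 - 17 = 42
  69 - 59 = 10
  84 - 69 = 15
  87 - 84 = 3
  89 - 87 = 2
  90 - 89 = 1


Delta encoded: [10, 6, 1, 42, 10, 15, 3, 2, 1]


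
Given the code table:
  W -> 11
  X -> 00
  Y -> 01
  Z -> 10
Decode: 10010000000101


Decoding:
10 -> Z
01 -> Y
00 -> X
00 -> X
00 -> X
01 -> Y
01 -> Y


Result: ZYXXXYY


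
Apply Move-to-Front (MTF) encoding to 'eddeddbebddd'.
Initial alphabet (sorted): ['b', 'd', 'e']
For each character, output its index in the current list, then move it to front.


MTF encoding:
'e': index 2 in ['b', 'd', 'e'] -> ['e', 'b', 'd']
'd': index 2 in ['e', 'b', 'd'] -> ['d', 'e', 'b']
'd': index 0 in ['d', 'e', 'b'] -> ['d', 'e', 'b']
'e': index 1 in ['d', 'e', 'b'] -> ['e', 'd', 'b']
'd': index 1 in ['e', 'd', 'b'] -> ['d', 'e', 'b']
'd': index 0 in ['d', 'e', 'b'] -> ['d', 'e', 'b']
'b': index 2 in ['d', 'e', 'b'] -> ['b', 'd', 'e']
'e': index 2 in ['b', 'd', 'e'] -> ['e', 'b', 'd']
'b': index 1 in ['e', 'b', 'd'] -> ['b', 'e', 'd']
'd': index 2 in ['b', 'e', 'd'] -> ['d', 'b', 'e']
'd': index 0 in ['d', 'b', 'e'] -> ['d', 'b', 'e']
'd': index 0 in ['d', 'b', 'e'] -> ['d', 'b', 'e']


Output: [2, 2, 0, 1, 1, 0, 2, 2, 1, 2, 0, 0]


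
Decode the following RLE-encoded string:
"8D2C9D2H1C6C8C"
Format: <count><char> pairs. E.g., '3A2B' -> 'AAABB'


Expanding each <count><char> pair:
  8D -> 'DDDDDDDD'
  2C -> 'CC'
  9D -> 'DDDDDDDDD'
  2H -> 'HH'
  1C -> 'C'
  6C -> 'CCCCCC'
  8C -> 'CCCCCCCC'

Decoded = DDDDDDDDCCDDDDDDDDDHHCCCCCCCCCCCCCCC


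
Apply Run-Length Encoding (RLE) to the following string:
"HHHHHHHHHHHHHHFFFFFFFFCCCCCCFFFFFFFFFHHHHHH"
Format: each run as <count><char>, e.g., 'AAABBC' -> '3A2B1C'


Scanning runs left to right:
  i=0: run of 'H' x 14 -> '14H'
  i=14: run of 'F' x 8 -> '8F'
  i=22: run of 'C' x 6 -> '6C'
  i=28: run of 'F' x 9 -> '9F'
  i=37: run of 'H' x 6 -> '6H'

RLE = 14H8F6C9F6H


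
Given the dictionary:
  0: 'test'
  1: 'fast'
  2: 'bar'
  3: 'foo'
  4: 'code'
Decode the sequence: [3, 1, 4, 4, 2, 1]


Look up each index in the dictionary:
  3 -> 'foo'
  1 -> 'fast'
  4 -> 'code'
  4 -> 'code'
  2 -> 'bar'
  1 -> 'fast'

Decoded: "foo fast code code bar fast"


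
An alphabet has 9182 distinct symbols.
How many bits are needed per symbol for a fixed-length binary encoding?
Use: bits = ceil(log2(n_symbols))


log2(9182) = 13.1646
Bracket: 2^13 = 8192 < 9182 <= 2^14 = 16384
So ceil(log2(9182)) = 14

bits = ceil(log2(9182)) = ceil(13.1646) = 14 bits


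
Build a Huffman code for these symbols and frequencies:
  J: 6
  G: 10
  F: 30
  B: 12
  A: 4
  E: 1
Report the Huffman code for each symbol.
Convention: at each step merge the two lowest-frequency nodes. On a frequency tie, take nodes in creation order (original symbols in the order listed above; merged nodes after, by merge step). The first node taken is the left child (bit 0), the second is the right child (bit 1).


Huffman tree construction:
Step 1: Merge E(1) + A(4) = 5
Step 2: Merge (E+A)(5) + J(6) = 11
Step 3: Merge G(10) + ((E+A)+J)(11) = 21
Step 4: Merge B(12) + (G+((E+A)+J))(21) = 33
Step 5: Merge F(30) + (B+(G+((E+A)+J)))(33) = 63
Read each symbol's code off the tree from the root (left child = 0, right child = 1).

Codes:
  J: 1111 (length 4)
  G: 110 (length 3)
  F: 0 (length 1)
  B: 10 (length 2)
  A: 11101 (length 5)
  E: 11100 (length 5)
Average code length: 133/63 = 2.1111 bits/symbol


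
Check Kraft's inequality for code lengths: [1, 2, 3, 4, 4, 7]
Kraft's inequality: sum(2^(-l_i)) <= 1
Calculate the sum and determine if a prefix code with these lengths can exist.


Sum = 2^(-1) + 2^(-2) + 2^(-3) + 2^(-4) + 2^(-4) + 2^(-7)
    = 0.5 + 0.25 + 0.125 + 0.0625 + 0.0625 + 0.0078125
    = 129/128 = 1.0078125
Since 1.0078125 > 1, Kraft's inequality is NOT satisfied.
A prefix code with these lengths CANNOT exist.

Kraft sum = 1.0078125. Not satisfied.


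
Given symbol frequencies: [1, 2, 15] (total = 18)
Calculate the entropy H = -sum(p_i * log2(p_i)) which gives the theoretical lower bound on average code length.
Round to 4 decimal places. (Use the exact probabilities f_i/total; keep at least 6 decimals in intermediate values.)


Per-symbol terms -p_i * log2(p_i) with p_i = f_i/18:
  p = 1/18 = 0.055556: log2(p) = -4.169925, -p*log2(p) = 0.231663
  p = 2/18 = 0.111111: log2(p) = -3.169925, -p*log2(p) = 0.352214
  p = 15/18 = 0.833333: log2(p) = -0.263034, -p*log2(p) = 0.219195
H = 0.231663 + 0.352214 + 0.219195 = 0.803072

H = 0.8031 bits/symbol


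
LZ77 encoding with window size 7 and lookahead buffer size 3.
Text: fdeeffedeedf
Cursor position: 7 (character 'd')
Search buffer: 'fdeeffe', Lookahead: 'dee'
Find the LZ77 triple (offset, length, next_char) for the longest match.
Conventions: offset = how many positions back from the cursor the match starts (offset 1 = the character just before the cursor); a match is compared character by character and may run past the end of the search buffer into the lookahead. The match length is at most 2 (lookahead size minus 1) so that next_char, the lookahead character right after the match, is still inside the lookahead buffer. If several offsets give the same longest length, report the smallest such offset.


Try each offset into the search buffer:
  offset=1 (pos 6, char 'e'): match length 0
  offset=2 (pos 5, char 'f'): match length 0
  offset=3 (pos 4, char 'f'): match length 0
  offset=4 (pos 3, char 'e'): match length 0
  offset=5 (pos 2, char 'e'): match length 0
  offset=6 (pos 1, char 'd'): match length 2
  offset=7 (pos 0, char 'f'): match length 0
Longest match has length 2 at offset 6.
next_char = character at position 7 + 2 = 9 -> 'e'

Best match: offset=6, length=2 (matching 'de' starting at position 1)
LZ77 triple: (6, 2, 'e')


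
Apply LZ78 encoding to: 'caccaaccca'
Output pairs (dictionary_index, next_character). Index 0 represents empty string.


LZ78 encoding steps:
Dictionary: {0: ''}
Step 1: w='' (idx 0), next='c' -> output (0, 'c'), add 'c' as idx 1
Step 2: w='' (idx 0), next='a' -> output (0, 'a'), add 'a' as idx 2
Step 3: w='c' (idx 1), next='c' -> output (1, 'c'), add 'cc' as idx 3
Step 4: w='a' (idx 2), next='a' -> output (2, 'a'), add 'aa' as idx 4
Step 5: w='cc' (idx 3), next='c' -> output (3, 'c'), add 'ccc' as idx 5
Step 6: w='a' (idx 2), end of input -> output (2, '')


Encoded: [(0, 'c'), (0, 'a'), (1, 'c'), (2, 'a'), (3, 'c'), (2, '')]


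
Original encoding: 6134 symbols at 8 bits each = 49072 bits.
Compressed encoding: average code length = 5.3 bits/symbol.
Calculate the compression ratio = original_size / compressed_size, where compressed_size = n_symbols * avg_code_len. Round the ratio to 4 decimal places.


original_size = n_symbols * orig_bits = 6134 * 8 = 49072 bits
compressed_size = n_symbols * avg_code_len = 6134 * 5.3 = 32510.2 bits
ratio = original_size / compressed_size = 49072 / 32510.2 = 1.5094

Compression ratio = 1.5094


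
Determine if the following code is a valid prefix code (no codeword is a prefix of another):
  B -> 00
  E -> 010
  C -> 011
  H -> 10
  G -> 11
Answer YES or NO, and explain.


Checking each pair (does one codeword prefix another?):
  B='00' vs E='010': no prefix
  B='00' vs C='011': no prefix
  B='00' vs H='10': no prefix
  B='00' vs G='11': no prefix
  E='010' vs B='00': no prefix
  E='010' vs C='011': no prefix
  E='010' vs H='10': no prefix
  E='010' vs G='11': no prefix
  C='011' vs B='00': no prefix
  C='011' vs E='010': no prefix
  C='011' vs H='10': no prefix
  C='011' vs G='11': no prefix
  H='10' vs B='00': no prefix
  H='10' vs E='010': no prefix
  H='10' vs C='011': no prefix
  H='10' vs G='11': no prefix
  G='11' vs B='00': no prefix
  G='11' vs E='010': no prefix
  G='11' vs C='011': no prefix
  G='11' vs H='10': no prefix
No violation found over all pairs.

YES -- this is a valid prefix code. No codeword is a prefix of any other codeword.


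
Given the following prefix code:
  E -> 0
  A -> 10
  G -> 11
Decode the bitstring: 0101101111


Decoding step by step:
Bits 0 -> E
Bits 10 -> A
Bits 11 -> G
Bits 0 -> E
Bits 11 -> G
Bits 11 -> G


Decoded message: EAGEGG


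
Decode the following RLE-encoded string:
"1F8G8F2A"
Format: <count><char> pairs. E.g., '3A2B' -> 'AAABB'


Expanding each <count><char> pair:
  1F -> 'F'
  8G -> 'GGGGGGGG'
  8F -> 'FFFFFFFF'
  2A -> 'AA'

Decoded = FGGGGGGGGFFFFFFFFAA
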